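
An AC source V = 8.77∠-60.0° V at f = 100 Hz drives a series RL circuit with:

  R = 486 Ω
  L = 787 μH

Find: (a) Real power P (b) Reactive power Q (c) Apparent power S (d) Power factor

Step 1 — Angular frequency: ω = 2π·f = 2π·100 = 628.3 rad/s.
Step 2 — Component impedances:
  R: Z = R = 486 Ω
  L: Z = jωL = j·628.3·0.000787 = 0 + j0.4945 Ω
Step 3 — Series combination: Z_total = R + L = 486 + j0.4945 Ω = 486∠0.1° Ω.
Step 4 — Source phasor: V = 8.77∠-60.0° V = 4.385 - j7.595 V.
Step 5 — Current: I = V / Z = 0.009007 - j0.01564 A = 0.01805∠-60.1° A.
Step 6 — Complex power: S = V·I* = 0.1583 + j0.000161 VA.
Step 7 — Real power: P = Re(S) = 0.1583 W.
Step 8 — Reactive power: Q = Im(S) = 0.000161 VAR.
Step 9 — Apparent power: |S| = 0.1583 VA.
Step 10 — Power factor: PF = P/|S| = 1 (lagging).

(a) P = 0.1583 W  (b) Q = 0.000161 VAR  (c) S = 0.1583 VA  (d) PF = 1 (lagging)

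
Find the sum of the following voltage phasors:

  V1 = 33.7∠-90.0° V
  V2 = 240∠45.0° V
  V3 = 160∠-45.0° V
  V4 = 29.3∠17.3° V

Step 1 — Convert each phasor to rectangular form:
  V1 = 33.7·(cos(-90.0°) + j·sin(-90.0°)) = 0 - j33.7 V
  V2 = 240·(cos(45.0°) + j·sin(45.0°)) = 169.7 + j169.7 V
  V3 = 160·(cos(-45.0°) + j·sin(-45.0°)) = 113.1 - j113.1 V
  V4 = 29.3·(cos(17.3°) + j·sin(17.3°)) = 27.97 + j8.713 V
Step 2 — Sum components: V_total = 310.8 + j31.58 V.
Step 3 — Convert to polar: |V_total| = 312.4 V, ∠V_total = 5.8°.

V_total = 312.4∠5.8° V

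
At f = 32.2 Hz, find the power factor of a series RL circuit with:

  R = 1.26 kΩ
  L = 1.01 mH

Step 1 — Angular frequency: ω = 2π·f = 2π·32.2 = 202.3 rad/s.
Step 2 — Component impedances:
  R: Z = R = 1260 Ω
  L: Z = jωL = j·202.3·0.00101 = 0 + j0.2043 Ω
Step 3 — Series combination: Z_total = R + L = 1260 + j0.2043 Ω = 1260∠0.0° Ω.
Step 4 — Power factor: PF = cos(φ) = Re(Z)/|Z| = 1260/1260 = 1.
Step 5 — Type: Im(Z) = 0.2043 ⇒ lagging (phase φ = 0.0°).

PF = 1 (lagging, φ = 0.0°)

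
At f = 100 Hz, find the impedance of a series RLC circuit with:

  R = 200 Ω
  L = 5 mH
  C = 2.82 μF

Step 1 — Angular frequency: ω = 2π·f = 2π·100 = 628.3 rad/s.
Step 2 — Component impedances:
  R: Z = R = 200 Ω
  L: Z = jωL = j·628.3·0.005 = 0 + j3.142 Ω
  C: Z = 1/(jωC) = -j/(ω·C) = 0 - j564.4 Ω
Step 3 — Series combination: Z_total = R + L + C = 200 - j561.2 Ω = 595.8∠-70.4° Ω.

Z = 200 - j561.2 Ω = 595.8∠-70.4° Ω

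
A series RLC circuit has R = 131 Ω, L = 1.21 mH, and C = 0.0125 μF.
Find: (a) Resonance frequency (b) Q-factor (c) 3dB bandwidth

Step 1 — Resonance: ω₀ = 1/√(LC) = 1/√(0.00121·1.25e-08) = 2.571e+05 rad/s.
Step 2 — f₀ = ω₀/(2π) = 4.092e+04 Hz.
Step 3 — Series Q: Q = ω₀L/R = 2.571e+05·0.00121/131 = 2.375.
Step 4 — Bandwidth: Δω = ω₀/Q = 1.083e+05 rad/s; BW = Δω/(2π) = 1.723e+04 Hz.

(a) f₀ = 4.092e+04 Hz  (b) Q = 2.375  (c) BW = 1.723e+04 Hz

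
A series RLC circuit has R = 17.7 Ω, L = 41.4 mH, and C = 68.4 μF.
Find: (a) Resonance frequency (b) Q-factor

Step 1 — Resonance condition Im(Z)=0 gives ω₀ = 1/√(LC).
Step 2 — ω₀ = 1/√(0.0414·6.84e-05) = 594.3 rad/s.
Step 3 — f₀ = ω₀/(2π) = 94.58 Hz.
Step 4 — Series Q: Q = ω₀L/R = 594.3·0.0414/17.7 = 1.39.

(a) f₀ = 94.58 Hz  (b) Q = 1.39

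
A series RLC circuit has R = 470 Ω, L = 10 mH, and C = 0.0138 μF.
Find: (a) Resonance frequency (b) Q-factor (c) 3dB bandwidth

Step 1 — Resonance condition Im(Z)=0 gives ω₀ = 1/√(LC).
Step 2 — ω₀ = 1/√(0.01·1.38e-08) = 8.513e+04 rad/s.
Step 3 — f₀ = ω₀/(2π) = 1.355e+04 Hz.
Step 4 — Series Q: Q = ω₀L/R = 8.513e+04·0.01/470 = 1.811.
Step 5 — 3dB bandwidth: Δω = ω₀/Q = 4.7e+04 rad/s; BW = Δω/(2π) = 7480 Hz.

(a) f₀ = 1.355e+04 Hz  (b) Q = 1.811  (c) BW = 7480 Hz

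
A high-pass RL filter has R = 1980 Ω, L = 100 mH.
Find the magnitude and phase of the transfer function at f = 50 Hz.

Step 1 — Angular frequency: ω = 2π·50 = 314.2 rad/s.
Step 2 — Transfer function: H(jω) = jωL/(R + jωL).
Step 3 — Numerator jωL = j·31.42; denominator R + jωL = 1980 + j31.42.
Step 4 — H = 0.0002517 + j0.01586.
Step 5 — Magnitude: |H| = 0.01586 (-36.0 dB); phase: φ = 89.1°.

|H| = 0.01586 (-36.0 dB), φ = 89.1°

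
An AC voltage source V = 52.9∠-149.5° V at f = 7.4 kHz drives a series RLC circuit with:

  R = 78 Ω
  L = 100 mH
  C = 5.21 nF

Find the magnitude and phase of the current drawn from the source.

Step 1 — Angular frequency: ω = 2π·f = 2π·7400 = 4.65e+04 rad/s.
Step 2 — Component impedances:
  R: Z = R = 78 Ω
  L: Z = jωL = j·4.65e+04·0.1 = 0 + j4650 Ω
  C: Z = 1/(jωC) = -j/(ω·C) = 0 - j4128 Ω
Step 3 — Series combination: Z_total = R + L + C = 78 + j521.5 Ω = 527.3∠81.5° Ω.
Step 4 — Source phasor: V = 52.9∠-149.5° V = -45.58 - j26.85 V.
Step 5 — Ohm's law: I = V / Z_total = (-45.58 - j26.85) / (78 + j521.5) = -0.06315 + j0.07796 A.
Step 6 — Convert to polar: |I| = 0.1003 A, ∠I = 129.0°.

I = 0.1003∠129.0° A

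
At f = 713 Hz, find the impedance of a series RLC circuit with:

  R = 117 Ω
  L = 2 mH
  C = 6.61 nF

Step 1 — Angular frequency: ω = 2π·f = 2π·713 = 4480 rad/s.
Step 2 — Component impedances:
  R: Z = R = 117 Ω
  L: Z = jωL = j·4480·0.002 = 0 + j8.96 Ω
  C: Z = 1/(jωC) = -j/(ω·C) = 0 - j3.377e+04 Ω
Step 3 — Series combination: Z_total = R + L + C = 117 - j3.376e+04 Ω = 3.376e+04∠-89.8° Ω.

Z = 117 - j3.376e+04 Ω = 3.376e+04∠-89.8° Ω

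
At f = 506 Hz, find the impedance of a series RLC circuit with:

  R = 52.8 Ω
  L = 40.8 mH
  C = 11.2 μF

Step 1 — Angular frequency: ω = 2π·f = 2π·506 = 3179 rad/s.
Step 2 — Component impedances:
  R: Z = R = 52.8 Ω
  L: Z = jωL = j·3179·0.0408 = 0 + j129.7 Ω
  C: Z = 1/(jωC) = -j/(ω·C) = 0 - j28.08 Ω
Step 3 — Series combination: Z_total = R + L + C = 52.8 + j101.6 Ω = 114.5∠62.5° Ω.

Z = 52.8 + j101.6 Ω = 114.5∠62.5° Ω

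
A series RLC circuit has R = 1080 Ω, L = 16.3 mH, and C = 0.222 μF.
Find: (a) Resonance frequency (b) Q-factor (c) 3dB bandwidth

Step 1 — Resonance: ω₀ = 1/√(LC) = 1/√(0.0163·2.22e-07) = 1.662e+04 rad/s.
Step 2 — f₀ = ω₀/(2π) = 2646 Hz.
Step 3 — Series Q: Q = ω₀L/R = 1.662e+04·0.0163/1080 = 0.2509.
Step 4 — Bandwidth: Δω = ω₀/Q = 6.626e+04 rad/s; BW = Δω/(2π) = 1.055e+04 Hz.

(a) f₀ = 2646 Hz  (b) Q = 0.2509  (c) BW = 1.055e+04 Hz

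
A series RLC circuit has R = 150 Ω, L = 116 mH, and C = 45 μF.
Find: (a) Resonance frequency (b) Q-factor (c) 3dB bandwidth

Step 1 — Resonance: ω₀ = 1/√(LC) = 1/√(0.116·4.5e-05) = 437.7 rad/s.
Step 2 — f₀ = ω₀/(2π) = 69.66 Hz.
Step 3 — Series Q: Q = ω₀L/R = 437.7·0.116/150 = 0.3385.
Step 4 — Bandwidth: Δω = ω₀/Q = 1293 rad/s; BW = Δω/(2π) = 205.8 Hz.

(a) f₀ = 69.66 Hz  (b) Q = 0.3385  (c) BW = 205.8 Hz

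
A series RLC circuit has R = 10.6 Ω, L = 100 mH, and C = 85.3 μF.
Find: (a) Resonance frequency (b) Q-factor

Step 1 — Resonance condition Im(Z)=0 gives ω₀ = 1/√(LC).
Step 2 — ω₀ = 1/√(0.1·8.53e-05) = 342.4 rad/s.
Step 3 — f₀ = ω₀/(2π) = 54.49 Hz.
Step 4 — Series Q: Q = ω₀L/R = 342.4·0.1/10.6 = 3.23.

(a) f₀ = 54.49 Hz  (b) Q = 3.23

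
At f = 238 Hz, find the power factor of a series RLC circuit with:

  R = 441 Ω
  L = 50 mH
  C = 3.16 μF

Step 1 — Angular frequency: ω = 2π·f = 2π·238 = 1495 rad/s.
Step 2 — Component impedances:
  R: Z = R = 441 Ω
  L: Z = jωL = j·1495·0.05 = 0 + j74.77 Ω
  C: Z = 1/(jωC) = -j/(ω·C) = 0 - j211.6 Ω
Step 3 — Series combination: Z_total = R + L + C = 441 - j136.8 Ω = 461.7∠-17.2° Ω.
Step 4 — Power factor: PF = cos(φ) = Re(Z)/|Z| = 441/461.75 = 0.9551.
Step 5 — Type: Im(Z) = -136.8 ⇒ leading (phase φ = -17.2°).

PF = 0.9551 (leading, φ = -17.2°)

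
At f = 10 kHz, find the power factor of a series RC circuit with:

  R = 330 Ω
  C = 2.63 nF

Step 1 — Angular frequency: ω = 2π·f = 2π·1e+04 = 6.283e+04 rad/s.
Step 2 — Component impedances:
  R: Z = R = 330 Ω
  C: Z = 1/(jωC) = -j/(ω·C) = 0 - j6052 Ω
Step 3 — Series combination: Z_total = R + C = 330 - j6052 Ω = 6061∠-86.9° Ω.
Step 4 — Power factor: PF = cos(φ) = Re(Z)/|Z| = 330/6061 = 0.05445.
Step 5 — Type: Im(Z) = -6052 ⇒ leading (phase φ = -86.9°).

PF = 0.05445 (leading, φ = -86.9°)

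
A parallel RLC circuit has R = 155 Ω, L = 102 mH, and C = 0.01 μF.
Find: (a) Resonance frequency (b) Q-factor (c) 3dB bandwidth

Step 1 — Resonance: ω₀ = 1/√(LC) = 1/√(0.102·1e-08) = 3.131e+04 rad/s.
Step 2 — f₀ = ω₀/(2π) = 4983 Hz.
Step 3 — Parallel Q: Q = R/(ω₀L) = 155/(3.131e+04·0.102) = 0.04853.
Step 4 — Bandwidth: Δω = ω₀/Q = 6.452e+05 rad/s; BW = Δω/(2π) = 1.027e+05 Hz.

(a) f₀ = 4983 Hz  (b) Q = 0.04853  (c) BW = 1.027e+05 Hz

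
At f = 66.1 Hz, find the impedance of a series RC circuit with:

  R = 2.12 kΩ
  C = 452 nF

Step 1 — Angular frequency: ω = 2π·f = 2π·66.1 = 415.3 rad/s.
Step 2 — Component impedances:
  R: Z = R = 2120 Ω
  C: Z = 1/(jωC) = -j/(ω·C) = 0 - j5327 Ω
Step 3 — Series combination: Z_total = R + C = 2120 - j5327 Ω = 5733∠-68.3° Ω.

Z = 2120 - j5327 Ω = 5733∠-68.3° Ω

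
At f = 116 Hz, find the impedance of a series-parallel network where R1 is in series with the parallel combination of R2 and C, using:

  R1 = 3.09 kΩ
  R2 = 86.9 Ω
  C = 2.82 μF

Step 1 — Angular frequency: ω = 2π·f = 2π·116 = 728.8 rad/s.
Step 2 — Component impedances:
  R1: Z = R = 3090 Ω
  R2: Z = R = 86.9 Ω
  C: Z = 1/(jωC) = -j/(ω·C) = 0 - j486.5 Ω
Step 3 — Parallel branch: R2 || C = 1/(1/R2 + 1/C) = 84.21 - j15.04 Ω.
Step 4 — Series with R1: Z_total = R1 + (R2 || C) = 3174 - j15.04 Ω = 3174∠-0.3° Ω.

Z = 3174 - j15.04 Ω = 3174∠-0.3° Ω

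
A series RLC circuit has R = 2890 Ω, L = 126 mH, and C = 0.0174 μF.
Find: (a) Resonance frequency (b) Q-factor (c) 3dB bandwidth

Step 1 — Resonance: ω₀ = 1/√(LC) = 1/√(0.126·1.74e-08) = 2.136e+04 rad/s.
Step 2 — f₀ = ω₀/(2π) = 3399 Hz.
Step 3 — Series Q: Q = ω₀L/R = 2.136e+04·0.126/2890 = 0.9311.
Step 4 — Bandwidth: Δω = ω₀/Q = 2.294e+04 rad/s; BW = Δω/(2π) = 3650 Hz.

(a) f₀ = 3399 Hz  (b) Q = 0.9311  (c) BW = 3650 Hz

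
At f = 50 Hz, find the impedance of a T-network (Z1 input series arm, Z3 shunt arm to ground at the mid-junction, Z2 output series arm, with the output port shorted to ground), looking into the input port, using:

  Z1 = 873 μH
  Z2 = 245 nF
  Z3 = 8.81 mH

Step 1 — Angular frequency: ω = 2π·f = 2π·50 = 314.2 rad/s.
Step 2 — Component impedances:
  Z1: Z = jωL = j·314.2·0.000873 = 0 + j0.2743 Ω
  Z2: Z = 1/(jωC) = -j/(ω·C) = 0 - j1.299e+04 Ω
  Z3: Z = jωL = j·314.2·0.00881 = 0 + j2.768 Ω
Step 3 — With the output port shorted to ground, the output series arm Z2 runs from the junction to ground; the shunt arm Z3 also runs from the junction to ground. They appear in parallel: Z3 || Z2 = 0 + j2.768 Ω.
Step 4 — Series with input arm Z1: Z_in = Z1 + (Z3 || Z2) = 0 + j3.043 Ω = 3.043∠90.0° Ω.

Z = 0 + j3.043 Ω = 3.043∠90.0° Ω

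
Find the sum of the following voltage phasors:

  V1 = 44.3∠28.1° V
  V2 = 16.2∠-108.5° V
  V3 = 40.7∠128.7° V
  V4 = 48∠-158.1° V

Step 1 — Convert each phasor to rectangular form:
  V1 = 44.3·(cos(28.1°) + j·sin(28.1°)) = 39.08 + j20.87 V
  V2 = 16.2·(cos(-108.5°) + j·sin(-108.5°)) = -5.14 - j15.36 V
  V3 = 40.7·(cos(128.7°) + j·sin(128.7°)) = -25.45 + j31.76 V
  V4 = 48·(cos(-158.1°) + j·sin(-158.1°)) = -44.54 - j17.9 V
Step 2 — Sum components: V_total = -36.05 + j19.36 V.
Step 3 — Convert to polar: |V_total| = 40.92 V, ∠V_total = 151.8°.

V_total = 40.92∠151.8° V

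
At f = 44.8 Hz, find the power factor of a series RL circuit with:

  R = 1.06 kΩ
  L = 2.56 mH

Step 1 — Angular frequency: ω = 2π·f = 2π·44.8 = 281.5 rad/s.
Step 2 — Component impedances:
  R: Z = R = 1060 Ω
  L: Z = jωL = j·281.5·0.00256 = 0 + j0.7206 Ω
Step 3 — Series combination: Z_total = R + L = 1060 + j0.7206 Ω = 1060∠0.0° Ω.
Step 4 — Power factor: PF = cos(φ) = Re(Z)/|Z| = 1060/1060 = 1.
Step 5 — Type: Im(Z) = 0.7206 ⇒ lagging (phase φ = 0.0°).

PF = 1 (lagging, φ = 0.0°)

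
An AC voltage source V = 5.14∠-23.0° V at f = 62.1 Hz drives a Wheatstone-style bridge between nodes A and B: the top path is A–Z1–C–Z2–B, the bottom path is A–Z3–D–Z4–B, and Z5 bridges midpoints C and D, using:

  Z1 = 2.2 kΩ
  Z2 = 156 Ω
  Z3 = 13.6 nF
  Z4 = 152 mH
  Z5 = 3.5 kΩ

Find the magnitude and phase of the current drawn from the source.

Step 1 — Angular frequency: ω = 2π·f = 2π·62.1 = 390.2 rad/s.
Step 2 — Component impedances:
  Z1: Z = R = 2200 Ω
  Z2: Z = R = 156 Ω
  Z3: Z = 1/(jωC) = -j/(ω·C) = 0 - j1.884e+05 Ω
  Z4: Z = jωL = j·390.2·0.152 = 0 + j59.31 Ω
  Z5: Z = R = 3500 Ω
Step 3 — Bridge requires nodal analysis (the Z5 bridge couples midpoints C and D, so the two paths cannot be reduced to a simple series/parallel combination). Setting node B to ground and injecting 1 A at node A, the 3-node admittance system at A, C, D solves to V_A = Z_AB = 2349 - j29.18 Ω = 2349∠-0.7° Ω.
Step 4 — Source phasor: V = 5.14∠-23.0° V = 4.731 - j2.008 V.
Step 5 — Ohm's law: I = V / Z_total = (4.731 - j2.008) / (2349 - j29.18) = 0.002025 - j0.0008299 A.
Step 6 — Convert to polar: |I| = 0.002188 A, ∠I = -22.3°.

I = 0.002188∠-22.3° A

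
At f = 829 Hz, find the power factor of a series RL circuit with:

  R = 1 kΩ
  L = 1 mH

Step 1 — Angular frequency: ω = 2π·f = 2π·829 = 5209 rad/s.
Step 2 — Component impedances:
  R: Z = R = 1000 Ω
  L: Z = jωL = j·5209·0.001 = 0 + j5.209 Ω
Step 3 — Series combination: Z_total = R + L = 1000 + j5.209 Ω = 1000∠0.3° Ω.
Step 4 — Power factor: PF = cos(φ) = Re(Z)/|Z| = 1000/1000 = 1.
Step 5 — Type: Im(Z) = 5.209 ⇒ lagging (phase φ = 0.3°).

PF = 1 (lagging, φ = 0.3°)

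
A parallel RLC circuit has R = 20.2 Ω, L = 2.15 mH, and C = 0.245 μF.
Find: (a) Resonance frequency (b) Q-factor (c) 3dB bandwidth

Step 1 — Resonance: ω₀ = 1/√(LC) = 1/√(0.00215·2.45e-07) = 4.357e+04 rad/s.
Step 2 — f₀ = ω₀/(2π) = 6935 Hz.
Step 3 — Parallel Q: Q = R/(ω₀L) = 20.2/(4.357e+04·0.00215) = 0.2156.
Step 4 — Bandwidth: Δω = ω₀/Q = 2.021e+05 rad/s; BW = Δω/(2π) = 3.216e+04 Hz.

(a) f₀ = 6935 Hz  (b) Q = 0.2156  (c) BW = 3.216e+04 Hz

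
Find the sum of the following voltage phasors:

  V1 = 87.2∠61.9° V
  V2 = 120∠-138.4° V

Step 1 — Convert each phasor to rectangular form:
  V1 = 87.2·(cos(61.9°) + j·sin(61.9°)) = 41.07 + j76.92 V
  V2 = 120·(cos(-138.4°) + j·sin(-138.4°)) = -89.74 - j79.67 V
Step 2 — Sum components: V_total = -48.66 - j2.75 V.
Step 3 — Convert to polar: |V_total| = 48.74 V, ∠V_total = -176.8°.

V_total = 48.74∠-176.8° V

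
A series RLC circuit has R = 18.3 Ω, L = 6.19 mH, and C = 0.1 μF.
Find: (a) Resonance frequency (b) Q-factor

Step 1 — Resonance condition Im(Z)=0 gives ω₀ = 1/√(LC).
Step 2 — ω₀ = 1/√(0.00619·1e-07) = 4.019e+04 rad/s.
Step 3 — f₀ = ω₀/(2π) = 6397 Hz.
Step 4 — Series Q: Q = ω₀L/R = 4.019e+04·0.00619/18.3 = 13.6.

(a) f₀ = 6397 Hz  (b) Q = 13.6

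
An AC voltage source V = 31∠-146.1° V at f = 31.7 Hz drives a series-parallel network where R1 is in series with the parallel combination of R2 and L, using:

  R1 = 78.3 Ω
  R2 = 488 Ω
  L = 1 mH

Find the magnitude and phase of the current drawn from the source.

Step 1 — Angular frequency: ω = 2π·f = 2π·31.7 = 199.2 rad/s.
Step 2 — Component impedances:
  R1: Z = R = 78.3 Ω
  R2: Z = R = 488 Ω
  L: Z = jωL = j·199.2·0.001 = 0 + j0.1992 Ω
Step 3 — Parallel branch: R2 || L = 1/(1/R2 + 1/L) = 8.129e-05 + j0.1992 Ω.
Step 4 — Series with R1: Z_total = R1 + (R2 || L) = 78.3 + j0.1992 Ω = 78.3∠0.1° Ω.
Step 5 — Source phasor: V = 31∠-146.1° V = -25.73 - j17.29 V.
Step 6 — Ohm's law: I = V / Z_total = (-25.73 - j17.29) / (78.3 + j0.1992) = -0.3292 - j0.22 A.
Step 7 — Convert to polar: |I| = 0.3959 A, ∠I = -146.2°.

I = 0.3959∠-146.2° A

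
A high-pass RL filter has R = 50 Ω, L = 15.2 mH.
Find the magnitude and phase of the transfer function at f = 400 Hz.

Step 1 — Angular frequency: ω = 2π·400 = 2513 rad/s.
Step 2 — Transfer function: H(jω) = jωL/(R + jωL).
Step 3 — Numerator jωL = j·38.2; denominator R + jωL = 50 + j38.2.
Step 4 — H = 0.3686 + j0.4824.
Step 5 — Magnitude: |H| = 0.6071 (-4.3 dB); phase: φ = 52.6°.

|H| = 0.6071 (-4.3 dB), φ = 52.6°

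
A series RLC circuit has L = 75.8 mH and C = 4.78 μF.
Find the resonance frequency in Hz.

Step 1 — Resonance condition Im(Z)=0 gives ω₀ = 1/√(LC).
Step 2 — ω₀ = 1/√(0.0758·4.78e-06) = 1661 rad/s.
Step 3 — f₀ = ω₀/(2π) = 264.4 Hz.

f₀ = 264.4 Hz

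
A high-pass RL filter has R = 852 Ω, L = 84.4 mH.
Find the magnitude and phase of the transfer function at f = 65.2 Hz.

Step 1 — Angular frequency: ω = 2π·65.2 = 409.7 rad/s.
Step 2 — Transfer function: H(jω) = jωL/(R + jωL).
Step 3 — Numerator jωL = j·34.58; denominator R + jωL = 852 + j34.58.
Step 4 — H = 0.001644 + j0.04051.
Step 5 — Magnitude: |H| = 0.04055 (-27.8 dB); phase: φ = 87.7°.

|H| = 0.04055 (-27.8 dB), φ = 87.7°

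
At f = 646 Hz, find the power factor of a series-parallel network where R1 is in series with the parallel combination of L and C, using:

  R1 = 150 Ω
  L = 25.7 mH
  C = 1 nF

Step 1 — Angular frequency: ω = 2π·f = 2π·646 = 4059 rad/s.
Step 2 — Component impedances:
  R1: Z = R = 150 Ω
  L: Z = jωL = j·4059·0.0257 = 0 + j104.3 Ω
  C: Z = 1/(jωC) = -j/(ω·C) = 0 - j2.464e+05 Ω
Step 3 — Parallel branch: L || C = 1/(1/L + 1/C) = 0 + j104.4 Ω.
Step 4 — Series with R1: Z_total = R1 + (L || C) = 150 + j104.4 Ω = 182.7∠34.8° Ω.
Step 5 — Power factor: PF = cos(φ) = Re(Z)/|Z| = 150/182.73 = 0.8209.
Step 6 — Type: Im(Z) = 104.4 ⇒ lagging (phase φ = 34.8°).

PF = 0.8209 (lagging, φ = 34.8°)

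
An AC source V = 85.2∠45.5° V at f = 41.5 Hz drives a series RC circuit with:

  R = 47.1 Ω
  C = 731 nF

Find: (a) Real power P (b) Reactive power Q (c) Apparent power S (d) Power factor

Step 1 — Angular frequency: ω = 2π·f = 2π·41.5 = 260.8 rad/s.
Step 2 — Component impedances:
  R: Z = R = 47.1 Ω
  C: Z = 1/(jωC) = -j/(ω·C) = 0 - j5246 Ω
Step 3 — Series combination: Z_total = R + C = 47.1 - j5246 Ω = 5247∠-89.5° Ω.
Step 4 — Source phasor: V = 85.2∠45.5° V = 59.72 + j60.77 V.
Step 5 — Current: I = V / Z = -0.01148 + j0.01149 A = 0.01624∠135.0° A.
Step 6 — Complex power: S = V·I* = 0.01242 - j1.384 VA.
Step 7 — Real power: P = Re(S) = 0.01242 W.
Step 8 — Reactive power: Q = Im(S) = -1.384 VAR.
Step 9 — Apparent power: |S| = 1.384 VA.
Step 10 — Power factor: PF = P/|S| = 0.008977 (leading).

(a) P = 0.01242 W  (b) Q = -1.384 VAR  (c) S = 1.384 VA  (d) PF = 0.008977 (leading)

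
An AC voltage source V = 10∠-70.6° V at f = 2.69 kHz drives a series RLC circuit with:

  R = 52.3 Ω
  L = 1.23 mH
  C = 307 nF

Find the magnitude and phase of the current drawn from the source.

Step 1 — Angular frequency: ω = 2π·f = 2π·2690 = 1.69e+04 rad/s.
Step 2 — Component impedances:
  R: Z = R = 52.3 Ω
  L: Z = jωL = j·1.69e+04·0.00123 = 0 + j20.79 Ω
  C: Z = 1/(jωC) = -j/(ω·C) = 0 - j192.7 Ω
Step 3 — Series combination: Z_total = R + L + C = 52.3 - j171.9 Ω = 179.7∠-73.1° Ω.
Step 4 — Source phasor: V = 10∠-70.6° V = 3.322 - j9.432 V.
Step 5 — Ohm's law: I = V / Z_total = (3.322 - j9.432) / (52.3 - j171.9) = 0.05559 + j0.002409 A.
Step 6 — Convert to polar: |I| = 0.05565 A, ∠I = 2.5°.

I = 0.05565∠2.5° A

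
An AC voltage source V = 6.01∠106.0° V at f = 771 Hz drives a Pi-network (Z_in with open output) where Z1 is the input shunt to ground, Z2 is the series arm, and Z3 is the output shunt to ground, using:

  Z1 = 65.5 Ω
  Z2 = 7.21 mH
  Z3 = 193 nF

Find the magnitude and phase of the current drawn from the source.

Step 1 — Angular frequency: ω = 2π·f = 2π·771 = 4844 rad/s.
Step 2 — Component impedances:
  Z1: Z = R = 65.5 Ω
  Z2: Z = jωL = j·4844·0.00721 = 0 + j34.93 Ω
  Z3: Z = 1/(jωC) = -j/(ω·C) = 0 - j1070 Ω
Step 3 — With open output, the series arm Z2 and the output shunt Z3 appear in series to ground: Z2 + Z3 = 0 - j1035 Ω.
Step 4 — Parallel with input shunt Z1: Z_in = Z1 || (Z2 + Z3) = 65.24 - j4.13 Ω = 65.37∠-3.6° Ω.
Step 5 — Source phasor: V = 6.01∠106.0° V = -1.657 + j5.777 V.
Step 6 — Ohm's law: I = V / Z_total = (-1.657 + j5.777) / (65.24 - j4.13) = -0.03088 + j0.0866 A.
Step 7 — Convert to polar: |I| = 0.09194 A, ∠I = 109.6°.

I = 0.09194∠109.6° A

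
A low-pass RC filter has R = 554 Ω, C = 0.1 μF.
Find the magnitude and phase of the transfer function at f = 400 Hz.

Step 1 — Angular frequency: ω = 2π·400 = 2513 rad/s.
Step 2 — Transfer function: H(jω) = 1/(1 + jωRC).
Step 3 — Denominator: 1 + jωRC = 1 + j·2513·554·1e-07 = 1 + j0.1392.
Step 4 — H = 0.981 - j0.1366.
Step 5 — Magnitude: |H| = 0.9904 (-0.1 dB); phase: φ = -7.9°.

|H| = 0.9904 (-0.1 dB), φ = -7.9°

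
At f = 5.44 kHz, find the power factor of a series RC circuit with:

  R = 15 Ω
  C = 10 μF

Step 1 — Angular frequency: ω = 2π·f = 2π·5440 = 3.418e+04 rad/s.
Step 2 — Component impedances:
  R: Z = R = 15 Ω
  C: Z = 1/(jωC) = -j/(ω·C) = 0 - j2.926 Ω
Step 3 — Series combination: Z_total = R + C = 15 - j2.926 Ω = 15.28∠-11.0° Ω.
Step 4 — Power factor: PF = cos(φ) = Re(Z)/|Z| = 15/15.283 = 0.9815.
Step 5 — Type: Im(Z) = -2.926 ⇒ leading (phase φ = -11.0°).

PF = 0.9815 (leading, φ = -11.0°)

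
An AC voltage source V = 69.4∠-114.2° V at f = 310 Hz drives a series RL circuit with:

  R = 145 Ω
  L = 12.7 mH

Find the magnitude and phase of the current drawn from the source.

Step 1 — Angular frequency: ω = 2π·f = 2π·310 = 1948 rad/s.
Step 2 — Component impedances:
  R: Z = R = 145 Ω
  L: Z = jωL = j·1948·0.0127 = 0 + j24.74 Ω
Step 3 — Series combination: Z_total = R + L = 145 + j24.74 Ω = 147.1∠9.7° Ω.
Step 4 — Source phasor: V = 69.4∠-114.2° V = -28.45 - j63.3 V.
Step 5 — Ohm's law: I = V / Z_total = (-28.45 - j63.3) / (145 + j24.74) = -0.263 - j0.3917 A.
Step 6 — Convert to polar: |I| = 0.4718 A, ∠I = -123.9°.

I = 0.4718∠-123.9° A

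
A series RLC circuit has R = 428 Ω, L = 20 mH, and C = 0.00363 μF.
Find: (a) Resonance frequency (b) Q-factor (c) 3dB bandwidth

Step 1 — Resonance: ω₀ = 1/√(LC) = 1/√(0.02·3.63e-09) = 1.174e+05 rad/s.
Step 2 — f₀ = ω₀/(2π) = 1.868e+04 Hz.
Step 3 — Series Q: Q = ω₀L/R = 1.174e+05·0.02/428 = 5.484.
Step 4 — Bandwidth: Δω = ω₀/Q = 2.14e+04 rad/s; BW = Δω/(2π) = 3406 Hz.

(a) f₀ = 1.868e+04 Hz  (b) Q = 5.484  (c) BW = 3406 Hz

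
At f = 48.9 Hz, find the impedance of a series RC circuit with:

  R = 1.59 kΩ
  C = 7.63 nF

Step 1 — Angular frequency: ω = 2π·f = 2π·48.9 = 307.2 rad/s.
Step 2 — Component impedances:
  R: Z = R = 1590 Ω
  C: Z = 1/(jωC) = -j/(ω·C) = 0 - j4.266e+05 Ω
Step 3 — Series combination: Z_total = R + C = 1590 - j4.266e+05 Ω = 4.266e+05∠-89.8° Ω.

Z = 1590 - j4.266e+05 Ω = 4.266e+05∠-89.8° Ω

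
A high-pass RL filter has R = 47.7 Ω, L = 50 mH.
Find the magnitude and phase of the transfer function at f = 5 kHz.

Step 1 — Angular frequency: ω = 2π·5000 = 3.142e+04 rad/s.
Step 2 — Transfer function: H(jω) = jωL/(R + jωL).
Step 3 — Numerator jωL = j·1571; denominator R + jωL = 47.7 + j1571.
Step 4 — H = 0.9991 + j0.03034.
Step 5 — Magnitude: |H| = 0.9995 (-0.0 dB); phase: φ = 1.7°.

|H| = 0.9995 (-0.0 dB), φ = 1.7°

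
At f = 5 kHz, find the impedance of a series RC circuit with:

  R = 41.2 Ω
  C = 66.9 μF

Step 1 — Angular frequency: ω = 2π·f = 2π·5000 = 3.142e+04 rad/s.
Step 2 — Component impedances:
  R: Z = R = 41.2 Ω
  C: Z = 1/(jωC) = -j/(ω·C) = 0 - j0.4758 Ω
Step 3 — Series combination: Z_total = R + C = 41.2 - j0.4758 Ω = 41.2∠-0.7° Ω.

Z = 41.2 - j0.4758 Ω = 41.2∠-0.7° Ω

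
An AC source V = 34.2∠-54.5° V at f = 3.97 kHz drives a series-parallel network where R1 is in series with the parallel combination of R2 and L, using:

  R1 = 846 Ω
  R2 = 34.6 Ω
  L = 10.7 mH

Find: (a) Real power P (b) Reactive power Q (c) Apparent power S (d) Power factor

Step 1 — Angular frequency: ω = 2π·f = 2π·3970 = 2.494e+04 rad/s.
Step 2 — Component impedances:
  R1: Z = R = 846 Ω
  R2: Z = R = 34.6 Ω
  L: Z = jωL = j·2.494e+04·0.0107 = 0 + j266.9 Ω
Step 3 — Parallel branch: R2 || L = 1/(1/R2 + 1/L) = 34.03 + j4.411 Ω.
Step 4 — Series with R1: Z_total = R1 + (R2 || L) = 880 + j4.411 Ω = 880∠0.3° Ω.
Step 5 — Source phasor: V = 34.2∠-54.5° V = 19.86 - j27.84 V.
Step 6 — Current: I = V / Z = 0.02241 - j0.03175 A = 0.03886∠-54.8° A.
Step 7 — Complex power: S = V·I* = 1.329 + j0.006662 VA.
Step 8 — Real power: P = Re(S) = 1.329 W.
Step 9 — Reactive power: Q = Im(S) = 0.006662 VAR.
Step 10 — Apparent power: |S| = 1.329 VA.
Step 11 — Power factor: PF = P/|S| = 1 (lagging).

(a) P = 1.329 W  (b) Q = 0.006662 VAR  (c) S = 1.329 VA  (d) PF = 1 (lagging)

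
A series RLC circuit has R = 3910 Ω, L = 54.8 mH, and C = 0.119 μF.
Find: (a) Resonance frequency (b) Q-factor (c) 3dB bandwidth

Step 1 — Resonance condition Im(Z)=0 gives ω₀ = 1/√(LC).
Step 2 — ω₀ = 1/√(0.0548·1.19e-07) = 1.238e+04 rad/s.
Step 3 — f₀ = ω₀/(2π) = 1971 Hz.
Step 4 — Series Q: Q = ω₀L/R = 1.238e+04·0.0548/3910 = 0.1736.
Step 5 — 3dB bandwidth: Δω = ω₀/Q = 7.135e+04 rad/s; BW = Δω/(2π) = 1.136e+04 Hz.

(a) f₀ = 1971 Hz  (b) Q = 0.1736  (c) BW = 1.136e+04 Hz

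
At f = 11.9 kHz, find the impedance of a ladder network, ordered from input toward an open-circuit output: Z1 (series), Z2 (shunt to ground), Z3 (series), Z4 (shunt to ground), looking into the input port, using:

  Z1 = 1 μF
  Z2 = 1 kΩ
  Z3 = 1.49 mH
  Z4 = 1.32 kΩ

Step 1 — Angular frequency: ω = 2π·f = 2π·1.19e+04 = 7.477e+04 rad/s.
Step 2 — Component impedances:
  Z1: Z = 1/(jωC) = -j/(ω·C) = 0 - j13.37 Ω
  Z2: Z = R = 1000 Ω
  Z3: Z = jωL = j·7.477e+04·0.00149 = 0 + j111.4 Ω
  Z4: Z = R = 1320 Ω
Step 3 — Ladder network (open output): work backward from the far end, alternating series and parallel combinations. Z_in = 570 + j7.276 Ω = 570∠0.7° Ω.

Z = 570 + j7.276 Ω = 570∠0.7° Ω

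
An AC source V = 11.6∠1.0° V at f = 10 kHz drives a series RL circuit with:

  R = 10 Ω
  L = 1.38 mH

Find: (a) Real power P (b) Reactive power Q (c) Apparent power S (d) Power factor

Step 1 — Angular frequency: ω = 2π·f = 2π·1e+04 = 6.283e+04 rad/s.
Step 2 — Component impedances:
  R: Z = R = 10 Ω
  L: Z = jωL = j·6.283e+04·0.00138 = 0 + j86.71 Ω
Step 3 — Series combination: Z_total = R + L = 10 + j86.71 Ω = 87.28∠83.4° Ω.
Step 4 — Source phasor: V = 11.6∠1.0° V = 11.6 + j0.2024 V.
Step 5 — Current: I = V / Z = 0.01753 - j0.1317 A = 0.1329∠-82.4° A.
Step 6 — Complex power: S = V·I* = 0.1766 + j1.532 VA.
Step 7 — Real power: P = Re(S) = 0.1766 W.
Step 8 — Reactive power: Q = Im(S) = 1.532 VAR.
Step 9 — Apparent power: |S| = 1.542 VA.
Step 10 — Power factor: PF = P/|S| = 0.1146 (lagging).

(a) P = 0.1766 W  (b) Q = 1.532 VAR  (c) S = 1.542 VA  (d) PF = 0.1146 (lagging)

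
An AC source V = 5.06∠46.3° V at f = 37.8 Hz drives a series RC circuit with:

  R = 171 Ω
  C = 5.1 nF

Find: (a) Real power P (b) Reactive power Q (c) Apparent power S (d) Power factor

Step 1 — Angular frequency: ω = 2π·f = 2π·37.8 = 237.5 rad/s.
Step 2 — Component impedances:
  R: Z = R = 171 Ω
  C: Z = 1/(jωC) = -j/(ω·C) = 0 - j8.256e+05 Ω
Step 3 — Series combination: Z_total = R + C = 171 - j8.256e+05 Ω = 8.256e+05∠-90.0° Ω.
Step 4 — Source phasor: V = 5.06∠46.3° V = 3.496 + j3.658 V.
Step 5 — Current: I = V / Z = -4.43e-06 + j4.235e-06 A = 6.129e-06∠136.3° A.
Step 6 — Complex power: S = V·I* = 6.424e-09 - j3.101e-05 VA.
Step 7 — Real power: P = Re(S) = 6.424e-09 W.
Step 8 — Reactive power: Q = Im(S) = -3.101e-05 VAR.
Step 9 — Apparent power: |S| = 3.101e-05 VA.
Step 10 — Power factor: PF = P/|S| = 0.0002071 (leading).

(a) P = 6.424e-09 W  (b) Q = -3.101e-05 VAR  (c) S = 3.101e-05 VA  (d) PF = 0.0002071 (leading)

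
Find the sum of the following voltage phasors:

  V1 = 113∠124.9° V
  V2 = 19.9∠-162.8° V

Step 1 — Convert each phasor to rectangular form:
  V1 = 113·(cos(124.9°) + j·sin(124.9°)) = -64.65 + j92.68 V
  V2 = 19.9·(cos(-162.8°) + j·sin(-162.8°)) = -19.01 - j5.885 V
Step 2 — Sum components: V_total = -83.66 + j86.79 V.
Step 3 — Convert to polar: |V_total| = 120.6 V, ∠V_total = 133.9°.

V_total = 120.6∠133.9° V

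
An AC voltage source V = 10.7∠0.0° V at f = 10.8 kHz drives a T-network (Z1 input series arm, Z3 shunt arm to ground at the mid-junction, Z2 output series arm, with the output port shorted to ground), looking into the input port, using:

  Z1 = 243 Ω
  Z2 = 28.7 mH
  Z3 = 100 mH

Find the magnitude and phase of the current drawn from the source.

Step 1 — Angular frequency: ω = 2π·f = 2π·1.08e+04 = 6.786e+04 rad/s.
Step 2 — Component impedances:
  Z1: Z = R = 243 Ω
  Z2: Z = jωL = j·6.786e+04·0.0287 = 0 + j1948 Ω
  Z3: Z = jωL = j·6.786e+04·0.1 = 0 + j6786 Ω
Step 3 — With the output port shorted to ground, the output series arm Z2 runs from the junction to ground; the shunt arm Z3 also runs from the junction to ground. They appear in parallel: Z3 || Z2 = 0 + j1513 Ω.
Step 4 — Series with input arm Z1: Z_in = Z1 + (Z3 || Z2) = 243 + j1513 Ω = 1533∠80.9° Ω.
Step 5 — Source phasor: V = 10.7∠0.0° V = 10.7 V.
Step 6 — Ohm's law: I = V / Z_total = (10.7) / (243 + j1513) = 0.001107 - j0.006893 A.
Step 7 — Convert to polar: |I| = 0.006981 A, ∠I = -80.9°.

I = 0.006981∠-80.9° A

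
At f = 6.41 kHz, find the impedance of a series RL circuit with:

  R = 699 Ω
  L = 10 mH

Step 1 — Angular frequency: ω = 2π·f = 2π·6410 = 4.028e+04 rad/s.
Step 2 — Component impedances:
  R: Z = R = 699 Ω
  L: Z = jωL = j·4.028e+04·0.01 = 0 + j402.8 Ω
Step 3 — Series combination: Z_total = R + L = 699 + j402.8 Ω = 806.7∠29.9° Ω.

Z = 699 + j402.8 Ω = 806.7∠29.9° Ω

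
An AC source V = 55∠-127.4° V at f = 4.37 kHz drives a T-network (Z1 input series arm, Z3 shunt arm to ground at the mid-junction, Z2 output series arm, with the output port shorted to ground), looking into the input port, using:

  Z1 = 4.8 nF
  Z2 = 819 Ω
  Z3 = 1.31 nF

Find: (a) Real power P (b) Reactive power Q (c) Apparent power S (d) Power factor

Step 1 — Angular frequency: ω = 2π·f = 2π·4370 = 2.746e+04 rad/s.
Step 2 — Component impedances:
  Z1: Z = 1/(jωC) = -j/(ω·C) = 0 - j7587 Ω
  Z2: Z = R = 819 Ω
  Z3: Z = 1/(jωC) = -j/(ω·C) = 0 - j2.78e+04 Ω
Step 3 — With the output port shorted to ground, the output series arm Z2 runs from the junction to ground; the shunt arm Z3 also runs from the junction to ground. They appear in parallel: Z3 || Z2 = 818.3 - j24.11 Ω.
Step 4 — Series with input arm Z1: Z_in = Z1 + (Z3 || Z2) = 818.3 - j7612 Ω = 7655∠-83.9° Ω.
Step 5 — Source phasor: V = 55∠-127.4° V = -33.41 - j43.69 V.
Step 6 — Current: I = V / Z = 0.005208 - j0.004949 A = 0.007184∠-43.5° A.
Step 7 — Complex power: S = V·I* = 0.04224 - j0.3929 VA.
Step 8 — Real power: P = Re(S) = 0.04224 W.
Step 9 — Reactive power: Q = Im(S) = -0.3929 VAR.
Step 10 — Apparent power: |S| = 0.3951 VA.
Step 11 — Power factor: PF = P/|S| = 0.1069 (leading).

(a) P = 0.04224 W  (b) Q = -0.3929 VAR  (c) S = 0.3951 VA  (d) PF = 0.1069 (leading)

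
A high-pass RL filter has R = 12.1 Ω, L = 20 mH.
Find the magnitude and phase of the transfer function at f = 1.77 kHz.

Step 1 — Angular frequency: ω = 2π·1770 = 1.112e+04 rad/s.
Step 2 — Transfer function: H(jω) = jωL/(R + jωL).
Step 3 — Numerator jωL = j·222.4; denominator R + jωL = 12.1 + j222.4.
Step 4 — H = 0.997 + j0.05424.
Step 5 — Magnitude: |H| = 0.9985 (-0.0 dB); phase: φ = 3.1°.

|H| = 0.9985 (-0.0 dB), φ = 3.1°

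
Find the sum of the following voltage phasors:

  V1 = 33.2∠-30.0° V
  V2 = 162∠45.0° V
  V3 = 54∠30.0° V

Step 1 — Convert each phasor to rectangular form:
  V1 = 33.2·(cos(-30.0°) + j·sin(-30.0°)) = 28.75 - j16.6 V
  V2 = 162·(cos(45.0°) + j·sin(45.0°)) = 114.6 + j114.6 V
  V3 = 54·(cos(30.0°) + j·sin(30.0°)) = 46.77 + j27 V
Step 2 — Sum components: V_total = 190.1 + j125 V.
Step 3 — Convert to polar: |V_total| = 227.5 V, ∠V_total = 33.3°.

V_total = 227.5∠33.3° V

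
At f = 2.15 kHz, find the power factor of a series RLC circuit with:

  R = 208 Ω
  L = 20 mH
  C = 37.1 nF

Step 1 — Angular frequency: ω = 2π·f = 2π·2150 = 1.351e+04 rad/s.
Step 2 — Component impedances:
  R: Z = R = 208 Ω
  L: Z = jωL = j·1.351e+04·0.02 = 0 + j270.2 Ω
  C: Z = 1/(jωC) = -j/(ω·C) = 0 - j1995 Ω
Step 3 — Series combination: Z_total = R + L + C = 208 - j1725 Ω = 1738∠-83.1° Ω.
Step 4 — Power factor: PF = cos(φ) = Re(Z)/|Z| = 208/1738 = 0.1197.
Step 5 — Type: Im(Z) = -1725 ⇒ leading (phase φ = -83.1°).

PF = 0.1197 (leading, φ = -83.1°)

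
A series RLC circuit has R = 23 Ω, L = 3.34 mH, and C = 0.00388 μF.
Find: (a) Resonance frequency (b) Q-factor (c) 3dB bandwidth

Step 1 — Resonance condition Im(Z)=0 gives ω₀ = 1/√(LC).
Step 2 — ω₀ = 1/√(0.00334·3.88e-09) = 2.778e+05 rad/s.
Step 3 — f₀ = ω₀/(2π) = 4.421e+04 Hz.
Step 4 — Series Q: Q = ω₀L/R = 2.778e+05·0.00334/23 = 40.34.
Step 5 — 3dB bandwidth: Δω = ω₀/Q = 6886 rad/s; BW = Δω/(2π) = 1096 Hz.

(a) f₀ = 4.421e+04 Hz  (b) Q = 40.34  (c) BW = 1096 Hz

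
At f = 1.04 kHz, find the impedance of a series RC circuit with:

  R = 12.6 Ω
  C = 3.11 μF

Step 1 — Angular frequency: ω = 2π·f = 2π·1040 = 6535 rad/s.
Step 2 — Component impedances:
  R: Z = R = 12.6 Ω
  C: Z = 1/(jωC) = -j/(ω·C) = 0 - j49.21 Ω
Step 3 — Series combination: Z_total = R + C = 12.6 - j49.21 Ω = 50.79∠-75.6° Ω.

Z = 12.6 - j49.21 Ω = 50.79∠-75.6° Ω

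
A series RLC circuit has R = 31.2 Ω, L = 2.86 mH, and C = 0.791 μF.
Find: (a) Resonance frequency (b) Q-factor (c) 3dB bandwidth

Step 1 — Resonance: ω₀ = 1/√(LC) = 1/√(0.00286·7.91e-07) = 2.102e+04 rad/s.
Step 2 — f₀ = ω₀/(2π) = 3346 Hz.
Step 3 — Series Q: Q = ω₀L/R = 2.102e+04·0.00286/31.2 = 1.927.
Step 4 — Bandwidth: Δω = ω₀/Q = 1.091e+04 rad/s; BW = Δω/(2π) = 1736 Hz.

(a) f₀ = 3346 Hz  (b) Q = 1.927  (c) BW = 1736 Hz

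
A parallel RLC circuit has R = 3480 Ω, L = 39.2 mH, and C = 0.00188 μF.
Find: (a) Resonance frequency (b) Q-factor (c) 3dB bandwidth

Step 1 — Resonance: ω₀ = 1/√(LC) = 1/√(0.0392·1.88e-09) = 1.165e+05 rad/s.
Step 2 — f₀ = ω₀/(2π) = 1.854e+04 Hz.
Step 3 — Parallel Q: Q = R/(ω₀L) = 3480/(1.165e+05·0.0392) = 0.7621.
Step 4 — Bandwidth: Δω = ω₀/Q = 1.528e+05 rad/s; BW = Δω/(2π) = 2.433e+04 Hz.

(a) f₀ = 1.854e+04 Hz  (b) Q = 0.7621  (c) BW = 2.433e+04 Hz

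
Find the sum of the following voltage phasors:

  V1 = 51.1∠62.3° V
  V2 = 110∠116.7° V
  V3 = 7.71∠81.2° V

Step 1 — Convert each phasor to rectangular form:
  V1 = 51.1·(cos(62.3°) + j·sin(62.3°)) = 23.75 + j45.24 V
  V2 = 110·(cos(116.7°) + j·sin(116.7°)) = -49.43 + j98.27 V
  V3 = 7.71·(cos(81.2°) + j·sin(81.2°)) = 1.18 + j7.619 V
Step 2 — Sum components: V_total = -24.49 + j151.1 V.
Step 3 — Convert to polar: |V_total| = 153.1 V, ∠V_total = 99.2°.

V_total = 153.1∠99.2° V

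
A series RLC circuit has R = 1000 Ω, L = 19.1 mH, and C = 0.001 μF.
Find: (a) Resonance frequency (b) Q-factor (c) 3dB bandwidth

Step 1 — Resonance condition Im(Z)=0 gives ω₀ = 1/√(LC).
Step 2 — ω₀ = 1/√(0.0191·1e-09) = 2.288e+05 rad/s.
Step 3 — f₀ = ω₀/(2π) = 3.642e+04 Hz.
Step 4 — Series Q: Q = ω₀L/R = 2.288e+05·0.0191/1000 = 4.37.
Step 5 — 3dB bandwidth: Δω = ω₀/Q = 5.236e+04 rad/s; BW = Δω/(2π) = 8333 Hz.

(a) f₀ = 3.642e+04 Hz  (b) Q = 4.37  (c) BW = 8333 Hz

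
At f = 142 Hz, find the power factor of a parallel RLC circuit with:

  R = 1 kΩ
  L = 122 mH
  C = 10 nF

Step 1 — Angular frequency: ω = 2π·f = 2π·142 = 892.2 rad/s.
Step 2 — Component impedances:
  R: Z = R = 1000 Ω
  L: Z = jωL = j·892.2·0.122 = 0 + j108.8 Ω
  C: Z = 1/(jωC) = -j/(ω·C) = 0 - j1.121e+05 Ω
Step 3 — Parallel combination: 1/Z_total = 1/R + 1/L + 1/C; Z_total = 11.73 + j107.7 Ω = 108.3∠83.8° Ω.
Step 4 — Power factor: PF = cos(φ) = Re(Z)/|Z| = 11.73/108.3 = 0.1083.
Step 5 — Type: Im(Z) = 107.7 ⇒ lagging (phase φ = 83.8°).

PF = 0.1083 (lagging, φ = 83.8°)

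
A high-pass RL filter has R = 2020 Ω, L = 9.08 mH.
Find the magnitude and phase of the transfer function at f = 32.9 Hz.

Step 1 — Angular frequency: ω = 2π·32.9 = 206.7 rad/s.
Step 2 — Transfer function: H(jω) = jωL/(R + jωL).
Step 3 — Numerator jωL = j·1.877; denominator R + jωL = 2020 + j1.877.
Step 4 — H = 8.634e-07 + j0.0009292.
Step 5 — Magnitude: |H| = 0.0009292 (-60.6 dB); phase: φ = 89.9°.

|H| = 0.0009292 (-60.6 dB), φ = 89.9°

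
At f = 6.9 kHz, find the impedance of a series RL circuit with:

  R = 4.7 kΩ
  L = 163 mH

Step 1 — Angular frequency: ω = 2π·f = 2π·6900 = 4.335e+04 rad/s.
Step 2 — Component impedances:
  R: Z = R = 4700 Ω
  L: Z = jωL = j·4.335e+04·0.163 = 0 + j7067 Ω
Step 3 — Series combination: Z_total = R + L = 4700 + j7067 Ω = 8487∠56.4° Ω.

Z = 4700 + j7067 Ω = 8487∠56.4° Ω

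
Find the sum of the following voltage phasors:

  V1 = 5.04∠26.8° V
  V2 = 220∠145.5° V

Step 1 — Convert each phasor to rectangular form:
  V1 = 5.04·(cos(26.8°) + j·sin(26.8°)) = 4.499 + j2.272 V
  V2 = 220·(cos(145.5°) + j·sin(145.5°)) = -181.3 + j124.6 V
Step 2 — Sum components: V_total = -176.8 + j126.9 V.
Step 3 — Convert to polar: |V_total| = 217.6 V, ∠V_total = 144.3°.

V_total = 217.6∠144.3° V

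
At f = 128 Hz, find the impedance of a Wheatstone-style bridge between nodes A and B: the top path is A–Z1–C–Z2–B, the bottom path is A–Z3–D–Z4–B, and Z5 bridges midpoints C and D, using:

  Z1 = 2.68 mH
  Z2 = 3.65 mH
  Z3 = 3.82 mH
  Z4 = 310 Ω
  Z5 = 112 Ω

Step 1 — Angular frequency: ω = 2π·f = 2π·128 = 804.2 rad/s.
Step 2 — Component impedances:
  Z1: Z = jωL = j·804.2·0.00268 = 0 + j2.155 Ω
  Z2: Z = jωL = j·804.2·0.00365 = 0 + j2.936 Ω
  Z3: Z = jωL = j·804.2·0.00382 = 0 + j3.072 Ω
  Z4: Z = R = 310 Ω
  Z5: Z = R = 112 Ω
Step 3 — Bridge requires nodal analysis (the Z5 bridge couples midpoints C and D, so the two paths cannot be reduced to a simple series/parallel combination). Setting node B to ground and injecting 1 A at node A, the 3-node admittance system at A, C, D solves to V_A = Z_AB = 0.1246 + j5.083 Ω = 5.085∠88.6° Ω.

Z = 0.1246 + j5.083 Ω = 5.085∠88.6° Ω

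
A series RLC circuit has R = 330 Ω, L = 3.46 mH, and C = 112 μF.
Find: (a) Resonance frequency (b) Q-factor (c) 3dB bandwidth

Step 1 — Resonance condition Im(Z)=0 gives ω₀ = 1/√(LC).
Step 2 — ω₀ = 1/√(0.00346·0.000112) = 1606 rad/s.
Step 3 — f₀ = ω₀/(2π) = 255.7 Hz.
Step 4 — Series Q: Q = ω₀L/R = 1606·0.00346/330 = 0.01684.
Step 5 — 3dB bandwidth: Δω = ω₀/Q = 9.538e+04 rad/s; BW = Δω/(2π) = 1.518e+04 Hz.

(a) f₀ = 255.7 Hz  (b) Q = 0.01684  (c) BW = 1.518e+04 Hz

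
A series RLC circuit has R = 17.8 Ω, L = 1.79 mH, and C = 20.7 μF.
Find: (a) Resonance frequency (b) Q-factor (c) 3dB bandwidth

Step 1 — Resonance condition Im(Z)=0 gives ω₀ = 1/√(LC).
Step 2 — ω₀ = 1/√(0.00179·2.07e-05) = 5195 rad/s.
Step 3 — f₀ = ω₀/(2π) = 826.8 Hz.
Step 4 — Series Q: Q = ω₀L/R = 5195·0.00179/17.8 = 0.5224.
Step 5 — 3dB bandwidth: Δω = ω₀/Q = 9944 rad/s; BW = Δω/(2π) = 1583 Hz.

(a) f₀ = 826.8 Hz  (b) Q = 0.5224  (c) BW = 1583 Hz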